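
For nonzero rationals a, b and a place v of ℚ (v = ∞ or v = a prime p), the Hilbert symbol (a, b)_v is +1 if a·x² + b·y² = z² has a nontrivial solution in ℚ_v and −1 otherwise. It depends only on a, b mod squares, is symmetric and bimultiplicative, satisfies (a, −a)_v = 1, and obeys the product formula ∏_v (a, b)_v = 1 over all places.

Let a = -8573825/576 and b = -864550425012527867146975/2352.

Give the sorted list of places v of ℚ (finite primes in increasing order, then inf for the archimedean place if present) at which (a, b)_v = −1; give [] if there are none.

(a, b) ≡ (-342953, -644315997) mod (ℚ^×)²; places V = {2, 3, 5, 7, 13, 17, 23, 29, 31, 37, 47, ∞}.
(a,b)_13: α=1, u≡1; β=3, v≡3 (mod 13); (1|13)=+1, (3|13)=+1; sign (−1)^0·+1^3·+1^1 = +1.
(a,b)_31: α=1, u≡9; β=3, v≡4 (mod 31); (9|31)=+1, (4|31)=+1; sign (−1)^1·+1^3·+1^1 = -1.
(a,b)_7: α=0, u≡3; β=-2, v≡1 (mod 7); (3|7)=-1, (1|7)=+1; sign (−1)^0·-1^-2·+1^0 = +1.
(a,b)_3: α=-2, u≡1; β=-1, v≡2 (mod 3); (1|3)=+1, (2|3)=-1; sign (−1)^0·+1^-1·-1^-2 = +1.
(a,b)_37: α=1, u≡32; β=4, v≡35 (mod 37); (32|37)=-1, (35|37)=-1; sign (−1)^0·-1^4·-1^1 = -1.
(a,b)_23: α=1, u≡9; β=3, v≡9 (mod 23); (9|23)=+1, (9|23)=+1; sign (−1)^1·+1^3·+1^1 = -1.
(a,b)_29: α=0, u≡1; β=1, v≡13 (mod 29); (1|29)=+1, (13|29)=+1; sign (−1)^0·+1^1·+1^0 = +1.
(a,b)_17: α=0, u≡14; β=1, v≡4 (mod 17); (14|17)=-1, (4|17)=+1; sign (−1)^0·-1^1·+1^0 = -1.
(a,b)_2: α=-6, β=-4; u≡7, v≡3 (mod 8); ε(u)ε(v)=1·1, αω(v)=-6·1, βω(u)=-4·0; sum ≡ 1  ⇒  -1.
(a,b)_∞: sgn(-342953)=−, sgn(-644315997)=−, so -1.
(a,b)_47: α=0, u≡36; β=1, v≡11 (mod 47); (36|47)=+1, (11|47)=-1; sign (−1)^0·+1^1·-1^0 = +1.
(a,b)_5: α=2, u≡2; β=2, v≡3 (mod 5); (2|5)=-1, (3|5)=-1; sign (−1)^0·-1^2·-1^2 = +1.
|Ram(-342953, -644315997)| = 6, even; anisotropic at {2, 17, 23, 31, 37, ∞}.

[2, 17, 23, 31, 37, inf]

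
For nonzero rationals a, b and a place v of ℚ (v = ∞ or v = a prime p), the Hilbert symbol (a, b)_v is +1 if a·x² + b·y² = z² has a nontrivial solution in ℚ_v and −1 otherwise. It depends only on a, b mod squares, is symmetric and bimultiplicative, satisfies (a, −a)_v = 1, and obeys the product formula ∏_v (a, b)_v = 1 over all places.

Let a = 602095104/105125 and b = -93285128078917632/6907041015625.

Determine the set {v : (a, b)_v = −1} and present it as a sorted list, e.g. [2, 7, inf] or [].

[5, 13]

Mod squares: a ≡ 2470, b ≡ -2. Check v ∈ {∞, 2, 3, 5, 11, 13, 19, 23, 29}.
v=3: a=3^2·(≡1), b=3^6·(≡1) mod 3; (1|3)=+1, (1|3)=+1; (−1)^{2·6·1}·(+1)^6·(+1)^2 = +1.
v=29: a=29^-2·(≡23), b=29^-4·(≡18) mod 29; (23|29)=+1, (18|29)=-1; (−1)^{-2·-4·14}·(+1)^-4·(-1)^-2 = +1.
v=23: a=23^2·(≡6), b=23^2·(≡14) mod 23; (6|23)=+1, (14|23)=-1; (−1)^{2·2·11}·(+1)^2·(-1)^2 = +1.
v=5: a=5^-3·(≡4), b=5^-10·(≡3) mod 5; (4|5)=+1, (3|5)=-1; (−1)^{-3·-10·2}·(+1)^-10·(-1)^-3 = -1.
v=19: a=19^1·(≡5), b=19^2·(≡4) mod 19; (5|19)=+1, (4|19)=+1; (−1)^{1·2·9}·(+1)^2·(+1)^1 = +1.
v=13: a=13^1·(≡11), b=13^2·(≡11) mod 13; (11|13)=-1, (11|13)=-1; (−1)^{1·2·6}·(-1)^2·(-1)^1 = -1.
v=∞: 2470 > 0 and -2 < 0  ⇒  (a,b)_∞ = +1.
v=11: a=11^0·(≡8), b=11^2·(≡3) mod 11; (8|11)=-1, (3|11)=+1; (−1)^{0·2·5}·(-1)^2·(+1)^0 = +1.
v=2: v_2(a)=9, v_2(b)=15; units ≡ 3, 7 (mod 8); ε·ε+αω+βω = 1·1+9·0+15·1 ≡ 0  ⇒  (a,b)_2 = +1.
Ram(2470, -2) = {5, 13}; no ℚ_5-point on the conic.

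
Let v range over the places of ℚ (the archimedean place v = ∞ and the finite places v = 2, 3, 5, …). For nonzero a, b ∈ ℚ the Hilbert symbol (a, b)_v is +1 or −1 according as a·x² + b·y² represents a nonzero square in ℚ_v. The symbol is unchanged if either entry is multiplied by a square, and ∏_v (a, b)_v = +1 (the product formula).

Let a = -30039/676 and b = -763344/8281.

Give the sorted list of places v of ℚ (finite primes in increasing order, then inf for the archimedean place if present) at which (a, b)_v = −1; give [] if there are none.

Mod squares: a ≡ -30039, b ≡ -589. Check v ∈ {∞, 2, 3, 7, 13, 17, 19, 31}.
v=31: a=31^1·(≡22), b=31^1·(≡13) mod 31; (22|31)=-1, (13|31)=-1; (−1)^{1·1·15}·(-1)^1·(-1)^1 = -1.
v=3: a=3^1·(≡1), b=3^4·(≡2) mod 3; (1|3)=+1, (2|3)=-1; (−1)^{1·4·1}·(+1)^4·(-1)^1 = -1.
v=19: a=19^1·(≡10), b=19^1·(≡16) mod 19; (10|19)=-1, (16|19)=+1; (−1)^{1·1·9}·(-1)^1·(+1)^1 = +1.
v=13: a=13^-2·(≡1), b=13^-2·(≡12) mod 13; (1|13)=+1, (12|13)=+1; (−1)^{-2·-2·6}·(+1)^-2·(+1)^-2 = +1.
v=17: a=17^1·(≡4), b=17^0·(≡12) mod 17; (4|17)=+1, (12|17)=-1; (−1)^{1·0·8}·(+1)^0·(-1)^1 = -1.
v=2: v_2(a)=-2, v_2(b)=4; units ≡ 1, 3 (mod 8); ε·ε+αω+βω = 0·1+-2·1+4·0 ≡ 0  ⇒  (a,b)_2 = +1.
v=∞: -30039 < 0 and -589 < 0  ⇒  (a,b)_∞ = -1.
v=7: a=7^0·(≡3), b=7^-2·(≡6) mod 7; (3|7)=-1, (6|7)=-1; (−1)^{0·-2·3}·(-1)^-2·(-1)^0 = +1.
|Ram(-30039, -589)| = 4, even; anisotropic at {3, 17, 31, ∞}.

[3, 17, 31, inf]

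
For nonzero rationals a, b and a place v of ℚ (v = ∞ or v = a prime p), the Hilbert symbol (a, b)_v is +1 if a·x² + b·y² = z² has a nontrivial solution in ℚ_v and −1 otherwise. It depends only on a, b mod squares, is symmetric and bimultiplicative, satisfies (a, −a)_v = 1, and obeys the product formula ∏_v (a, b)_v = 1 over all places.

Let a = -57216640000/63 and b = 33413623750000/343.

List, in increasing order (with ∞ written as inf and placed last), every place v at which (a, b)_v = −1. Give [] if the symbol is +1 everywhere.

Mod squares: a ≡ -7, b ≡ 10465. Check v ∈ {∞, 2, 3, 5, 7, 13, 23}.
v=5: a=5^4·(≡2), b=5^7·(≡3) mod 5; (2|5)=-1, (3|5)=-1; (−1)^{4·7·2}·(-1)^7·(-1)^4 = -1.
v=7: a=7^-1·(≡6), b=7^-3·(≡4) mod 7; (6|7)=-1, (4|7)=+1; (−1)^{-1·-3·3}·(-1)^-3·(+1)^-1 = +1.
v=∞: -7 < 0 and 10465 > 0  ⇒  (a,b)_∞ = +1.
v=23: a=23^2·(≡18), b=23^3·(≡1) mod 23; (18|23)=+1, (1|23)=+1; (−1)^{2·3·11}·(+1)^3·(+1)^2 = +1.
v=3: a=3^-2·(≡2), b=3^0·(≡1) mod 3; (2|3)=-1, (1|3)=+1; (−1)^{-2·0·1}·(-1)^0·(+1)^-2 = +1.
v=13: a=13^2·(≡6), b=13^3·(≡3) mod 13; (6|13)=-1, (3|13)=+1; (−1)^{2·3·6}·(-1)^3·(+1)^2 = -1.
v=2: v_2(a)=10, v_2(b)=4; units ≡ 1, 1 (mod 8); ε·ε+αω+βω = 0·0+10·0+4·0 ≡ 0  ⇒  (a,b)_2 = +1.
(-7, 10465 / ℚ) ramifies at {5, 13}: a division algebra.

[5, 13]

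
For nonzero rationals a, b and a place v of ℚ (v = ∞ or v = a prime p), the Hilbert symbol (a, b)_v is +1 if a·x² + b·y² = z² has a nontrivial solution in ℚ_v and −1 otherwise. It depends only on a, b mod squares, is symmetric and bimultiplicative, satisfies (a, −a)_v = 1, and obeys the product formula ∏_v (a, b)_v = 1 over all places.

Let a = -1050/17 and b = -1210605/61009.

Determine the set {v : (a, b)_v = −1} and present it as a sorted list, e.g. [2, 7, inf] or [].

[7, 23, 29, inf]

(a, b) ≡ (-714, -10005) mod (ℚ^×)²; places V = {2, 3, 5, 7, 11, 13, 17, 19, 23, 29, ∞}.
(a,b)_23: α=0, u≡14; β=1, v≡8 (mod 23); (14|23)=-1, (8|23)=+1; sign (−1)^0·-1^1·+1^0 = -1.
(a,b)_2: α=1, β=0; u≡3, v≡3 (mod 8); ε(u)ε(v)=1·1, αω(v)=1·1, βω(u)=0·1; sum ≡ 0  ⇒  +1.
(a,b)_5: α=2, u≡4; β=1, v≡1 (mod 5); (4|5)=+1, (1|5)=+1; sign (−1)^0·+1^1·+1^2 = +1.
(a,b)_17: α=-1, u≡4; β=0, v≡13 (mod 17); (4|17)=+1, (13|17)=+1; sign (−1)^0·+1^0·+1^-1 = +1.
(a,b)_29: α=0, u≡15; β=1, v≡2 (mod 29); (15|29)=-1, (2|29)=-1; sign (−1)^0·-1^1·-1^0 = -1.
(a,b)_∞: sgn(-714)=−, sgn(-10005)=−, so -1.
(a,b)_13: α=0, u≡4; β=-2, v≡2 (mod 13); (4|13)=+1, (2|13)=-1; sign (−1)^0·+1^-2·-1^0 = +1.
(a,b)_7: α=1, u≡6; β=0, v≡6 (mod 7); (6|7)=-1, (6|7)=-1; sign (−1)^0·-1^0·-1^1 = -1.
(a,b)_3: α=1, u≡2; β=1, v≡1 (mod 3); (2|3)=-1, (1|3)=+1; sign (−1)^1·-1^1·+1^1 = +1.
(a,b)_11: α=0, u≡1; β=2, v≡9 (mod 11); (1|11)=+1, (9|11)=+1; sign (−1)^0·+1^2·+1^0 = +1.
(a,b)_19: α=0, u≡12; β=-2, v≡10 (mod 19); (12|19)=-1, (10|19)=-1; sign (−1)^0·-1^-2·-1^0 = +1.
Ram(-714, -10005) = {7, 23, 29, ∞}; no ℚ_7-point on the conic.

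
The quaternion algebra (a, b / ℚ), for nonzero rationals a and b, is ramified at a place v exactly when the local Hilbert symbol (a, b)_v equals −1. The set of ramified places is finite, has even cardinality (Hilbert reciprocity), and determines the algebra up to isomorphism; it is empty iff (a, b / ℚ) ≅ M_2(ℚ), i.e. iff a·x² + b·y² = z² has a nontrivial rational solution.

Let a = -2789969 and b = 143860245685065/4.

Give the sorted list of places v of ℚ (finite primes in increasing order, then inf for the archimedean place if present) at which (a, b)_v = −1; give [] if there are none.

[7, 23]

(a, b) ≡ (-2789969, 1349985) mod (ℚ^×)²; places V = {2, 3, 5, 7, 13, 23, 31, 37, 43, ∞}.
(a,b)_∞: sgn(-2789969)=−, sgn(1349985)=+, so +1.
(a,b)_13: α=1, u≡4; β=1, v≡10 (mod 13); (4|13)=+1, (10|13)=+1; sign (−1)^0·+1^1·+1^1 = +1.
(a,b)_2: α=0, β=-2; u≡7, v≡1 (mod 8); ε(u)ε(v)=1·0, αω(v)=0·0, βω(u)=-2·0; sum ≡ 0  ⇒  +1.
(a,b)_5: α=0, u≡1; β=1, v≡2 (mod 5); (1|5)=+1, (2|5)=-1; sign (−1)^0·+1^1·-1^0 = +1.
(a,b)_43: α=1, u≡4; β=1, v≡22 (mod 43); (4|43)=+1, (22|43)=-1; sign (−1)^1·+1^1·-1^1 = +1.
(a,b)_23: α=1, u≡22; β=1, v≡19 (mod 23); (22|23)=-1, (19|23)=-1; sign (−1)^1·-1^1·-1^1 = -1.
(a,b)_37: α=0, u≡16; β=2, v≡4 (mod 37); (16|37)=+1, (4|37)=+1; sign (−1)^0·+1^2·+1^0 = +1.
(a,b)_7: α=1, u≡6; β=1, v≡5 (mod 7); (6|7)=-1, (5|7)=-1; sign (−1)^1·-1^1·-1^1 = -1.
(a,b)_3: α=0, u≡1; β=5, v≡1 (mod 3); (1|3)=+1, (1|3)=+1; sign (−1)^0·+1^5·+1^0 = +1.
(a,b)_31: α=1, u≡25; β=2, v≡14 (mod 31); (25|31)=+1, (14|31)=+1; sign (−1)^0·+1^2·+1^1 = +1.
Ram(-2789969, 1349985) = {7, 23}; no ℚ_7-point on the conic.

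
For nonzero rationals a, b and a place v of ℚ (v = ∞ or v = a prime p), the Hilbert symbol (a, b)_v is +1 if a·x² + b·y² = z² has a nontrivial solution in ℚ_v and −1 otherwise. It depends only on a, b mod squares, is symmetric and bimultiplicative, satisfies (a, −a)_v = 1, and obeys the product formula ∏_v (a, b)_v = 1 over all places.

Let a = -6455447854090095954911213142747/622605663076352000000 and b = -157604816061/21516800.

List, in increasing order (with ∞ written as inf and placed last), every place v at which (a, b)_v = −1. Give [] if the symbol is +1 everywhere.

(a, b) ≡ (-646, -4522) mod (ℚ^×)²; places V = {2, 3, 5, 7, 11, 13, 17, 19, 23, 41, ∞}.
(a,b)_23: α=6, u≡22; β=2, v≡9 (mod 23); (22|23)=-1, (9|23)=+1; sign (−1)^0·-1^2·+1^6 = +1.
(a,b)_7: α=2, u≡3; β=1, v≡6 (mod 7); (3|7)=-1, (6|7)=-1; sign (−1)^0·-1^1·-1^2 = -1.
(a,b)_41: α=-6, u≡39; β=-2, v≡26 (mod 41); (39|41)=+1, (26|41)=-1; sign (−1)^0·+1^-2·-1^-6 = +1.
(a,b)_5: α=-6, u≡1; β=-2, v≡2 (mod 5); (1|5)=+1, (2|5)=-1; sign (−1)^0·+1^-2·-1^-6 = +1.
(a,b)_11: α=8, u≡1; β=4, v≡7 (mod 11); (1|11)=+1, (7|11)=-1; sign (−1)^0·+1^4·-1^8 = +1.
(a,b)_∞: sgn(-646)=−, sgn(-4522)=−, so -1.
(a,b)_13: α=2, u≡10; β=0, v≡8 (mod 13); (10|13)=+1, (8|13)=-1; sign (−1)^0·+1^0·-1^2 = +1.
(a,b)_17: α=3, u≡15; β=1, v≡6 (mod 17); (15|17)=+1, (6|17)=-1; sign (−1)^0·+1^1·-1^3 = -1.
(a,b)_2: α=-23, β=-9; u≡5, v≡3 (mod 8); ε(u)ε(v)=0·1, αω(v)=-23·1, βω(u)=-9·1; sum ≡ 0  ⇒  +1.
(a,b)_3: α=6, u≡2; β=2, v≡2 (mod 3); (2|3)=-1, (2|3)=-1; sign (−1)^0·-1^2·-1^6 = +1.
(a,b)_19: α=3, u≡6; β=1, v≡1 (mod 19); (6|19)=+1, (1|19)=+1; sign (−1)^1·+1^1·+1^3 = -1.
Ram(-646, -4522) = {7, 17, 19, ∞}; no ℚ_7-point on the conic.

[7, 17, 19, inf]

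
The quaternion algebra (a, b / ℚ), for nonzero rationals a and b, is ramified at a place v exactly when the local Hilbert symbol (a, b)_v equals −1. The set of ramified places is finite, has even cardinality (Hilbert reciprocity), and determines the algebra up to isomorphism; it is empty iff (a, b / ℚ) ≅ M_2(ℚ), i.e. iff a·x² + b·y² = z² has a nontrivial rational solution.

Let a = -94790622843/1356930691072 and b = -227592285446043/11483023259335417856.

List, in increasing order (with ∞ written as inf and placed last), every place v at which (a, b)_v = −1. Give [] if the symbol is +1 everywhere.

[2, 7, 29, inf]

(a, b) ≡ (-37961, -75922) mod (ℚ^×)²; places V = {2, 3, 7, 11, 17, 29, ∞}.
(a,b)_∞: sgn(-37961)=−, sgn(-75922)=−, so -1.
(a,b)_29: α=1, u≡13; β=1, v≡12 (mod 29); (13|29)=+1, (12|29)=-1; sign (−1)^0·+1^1·-1^1 = -1.
(a,b)_3: α=4, u≡1; β=4, v≡2 (mod 3); (1|3)=+1, (2|3)=-1; sign (−1)^0·+1^4·-1^4 = +1.
(a,b)_17: α=-1, u≡10; β=-3, v≡5 (mod 17); (10|17)=-1, (5|17)=-1; sign (−1)^0·-1^-3·-1^-1 = +1.
(a,b)_2: α=-12, β=-13; u≡7, v≡7 (mod 8); ε(u)ε(v)=1·1, αω(v)=-12·0, βω(u)=-13·0; sum ≡ 1  ⇒  -1.
(a,b)_7: α=9, u≡2; β=13, v≡1 (mod 7); (2|7)=+1, (1|7)=+1; sign (−1)^1·+1^13·+1^9 = -1.
(a,b)_11: α=-7, u≡9; β=-11, v≡10 (mod 11); (9|11)=+1, (10|11)=-1; sign (−1)^1·+1^-11·-1^-7 = +1.
|Ram(-37961, -75922)| = 4, even; anisotropic at {2, 7, 29, ∞}.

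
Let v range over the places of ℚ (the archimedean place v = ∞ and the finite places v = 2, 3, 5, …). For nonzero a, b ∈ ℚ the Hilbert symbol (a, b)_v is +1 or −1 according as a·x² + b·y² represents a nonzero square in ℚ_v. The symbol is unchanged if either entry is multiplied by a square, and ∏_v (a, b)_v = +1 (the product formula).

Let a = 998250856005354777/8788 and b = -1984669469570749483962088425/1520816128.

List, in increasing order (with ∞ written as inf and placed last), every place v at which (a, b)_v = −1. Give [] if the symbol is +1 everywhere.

[13, 31]

(a, b) ≡ (9269, -221) mod (ℚ^×)²; places V = {2, 3, 5, 7, 13, 17, 23, 31, ∞}.
(a,b)_13: α=-3, u≡5; β=-5, v≡3 (mod 13); (5|13)=-1, (3|13)=+1; sign (−1)^0·-1^-5·+1^-3 = -1.
(a,b)_2: α=-2, β=-12; u≡5, v≡3 (mod 8); ε(u)ε(v)=0·1, αω(v)=-2·1, βω(u)=-12·1; sum ≡ 0  ⇒  +1.
(a,b)_7: α=6, u≡2; β=6, v≡3 (mod 7); (2|7)=+1, (3|7)=-1; sign (−1)^0·+1^6·-1^6 = +1.
(a,b)_5: α=0, u≡4; β=2, v≡1 (mod 5); (4|5)=+1, (1|5)=+1; sign (−1)^0·+1^2·+1^0 = +1.
(a,b)_31: α=3, u≡16; β=4, v≡15 (mod 31); (16|31)=+1, (15|31)=-1; sign (−1)^0·+1^4·-1^3 = -1.
(a,b)_3: α=4, u≡2; β=12, v≡1 (mod 3); (2|3)=-1, (1|3)=+1; sign (−1)^0·-1^12·+1^4 = +1.
(a,b)_17: α=2, u≡15; β=3, v≡13 (mod 17); (15|17)=+1, (13|17)=+1; sign (−1)^0·+1^3·+1^2 = +1.
(a,b)_23: α=3, u≡9; β=4, v≡8 (mod 23); (9|23)=+1, (8|23)=+1; sign (−1)^0·+1^4·+1^3 = +1.
(a,b)_∞: sgn(9269)=+, sgn(-221)=−, so +1.
|Ram(9269, -221)| = 2, even; anisotropic at {13, 31}.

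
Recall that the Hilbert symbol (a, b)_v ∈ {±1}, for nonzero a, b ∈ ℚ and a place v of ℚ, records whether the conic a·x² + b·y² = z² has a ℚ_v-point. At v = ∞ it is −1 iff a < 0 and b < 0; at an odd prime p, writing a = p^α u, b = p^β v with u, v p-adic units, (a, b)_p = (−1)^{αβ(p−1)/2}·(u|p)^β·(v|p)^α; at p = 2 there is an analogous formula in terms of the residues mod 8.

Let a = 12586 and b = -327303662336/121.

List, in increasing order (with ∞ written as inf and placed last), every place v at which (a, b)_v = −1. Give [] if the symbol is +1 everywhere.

Mod squares: a ≡ 12586, b ≡ -4423979. Check v ∈ {∞, 2, 7, 11, 17, 19, 29, 31, 37}.
v=37: a=37^0·(≡6), b=37^1·(≡32) mod 37; (6|37)=-1, (32|37)=-1; (−1)^{0·1·18}·(-1)^1·(-1)^0 = -1.
v=2: v_2(a)=1, v_2(b)=8; units ≡ 5, 5 (mod 8); ε·ε+αω+βω = 0·0+1·1+8·1 ≡ 1  ⇒  (a,b)_2 = -1.
v=29: a=29^1·(≡28), b=29^1·(≡18) mod 29; (28|29)=+1, (18|29)=-1; (−1)^{1·1·14}·(+1)^1·(-1)^1 = -1.
v=31: a=31^1·(≡3), b=31^1·(≡3) mod 31; (3|31)=-1, (3|31)=-1; (−1)^{1·1·15}·(-1)^1·(-1)^1 = -1.
v=∞: 12586 > 0 and -4423979 < 0  ⇒  (a,b)_∞ = +1.
v=17: a=17^0·(≡6), b=17^2·(≡8) mod 17; (6|17)=-1, (8|17)=+1; (−1)^{0·2·8}·(-1)^2·(+1)^0 = +1.
v=11: a=11^0·(≡2), b=11^-2·(≡9) mod 11; (2|11)=-1, (9|11)=+1; (−1)^{0·-2·5}·(-1)^-2·(+1)^0 = +1.
v=19: a=19^0·(≡8), b=19^1·(≡7) mod 19; (8|19)=-1, (7|19)=+1; (−1)^{0·1·9}·(-1)^1·(+1)^0 = -1.
v=7: a=7^1·(≡6), b=7^1·(≡6) mod 7; (6|7)=-1, (6|7)=-1; (−1)^{1·1·3}·(-1)^1·(-1)^1 = -1.
(12586, -4423979 / ℚ) ramifies at {2, 7, 19, 29, 31, 37}: a division algebra.

[2, 7, 19, 29, 31, 37]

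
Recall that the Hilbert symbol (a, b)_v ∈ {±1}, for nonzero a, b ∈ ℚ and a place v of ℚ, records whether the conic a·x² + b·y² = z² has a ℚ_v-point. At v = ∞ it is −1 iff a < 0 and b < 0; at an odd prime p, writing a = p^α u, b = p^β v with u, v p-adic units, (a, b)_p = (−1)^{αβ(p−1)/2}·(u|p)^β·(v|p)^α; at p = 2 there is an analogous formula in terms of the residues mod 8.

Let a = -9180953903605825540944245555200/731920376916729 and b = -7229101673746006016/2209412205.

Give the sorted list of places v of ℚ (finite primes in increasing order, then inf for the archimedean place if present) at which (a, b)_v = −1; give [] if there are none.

[2, 5, 43, inf]

Mod squares: a ≡ -16813, b ≡ -145. Check v ∈ {∞, 2, 3, 5, 7, 11, 13, 17, 23, 29, 43}.
v=2: v_2(a)=36, v_2(b)=20; units ≡ 3, 7 (mod 8); ε·ε+αω+βω = 1·1+36·0+20·1 ≡ 1  ⇒  (a,b)_2 = -1.
v=29: a=29^6·(≡5), b=29^3·(≡16) mod 29; (5|29)=+1, (16|29)=+1; (−1)^{6·3·14}·(+1)^3·(+1)^6 = +1.
v=13: a=13^-4·(≡10), b=13^-2·(≡8) mod 13; (10|13)=+1, (8|13)=-1; (−1)^{-4·-2·6}·(+1)^-2·(-1)^-4 = +1.
v=∞: -16813 < 0 and -145 < 0  ⇒  (a,b)_∞ = -1.
v=3: a=3^-6·(≡2), b=3^-2·(≡2) mod 3; (2|3)=-1, (2|3)=-1; (−1)^{-6·-2·1}·(-1)^-2·(-1)^-6 = +1.
v=11: a=11^-4·(≡8), b=11^-2·(≡5) mod 11; (8|11)=-1, (5|11)=+1; (−1)^{-4·-2·5}·(-1)^-2·(+1)^-4 = +1.
v=43: a=43^3·(≡26), b=43^2·(≡8) mod 43; (26|43)=-1, (8|43)=-1; (−1)^{3·2·21}·(-1)^2·(-1)^3 = -1.
v=17: a=17^3·(≡6), b=17^2·(≡1) mod 17; (6|17)=-1, (1|17)=+1; (−1)^{3·2·8}·(-1)^2·(+1)^3 = +1.
v=23: a=23^1·(≡11), b=23^2·(≡6) mod 23; (11|23)=-1, (6|23)=+1; (−1)^{1·2·11}·(-1)^2·(+1)^1 = +1.
v=5: a=5^2·(≡3), b=5^-1·(≡4) mod 5; (3|5)=-1, (4|5)=+1; (−1)^{2·-1·2}·(-1)^-1·(+1)^2 = -1.
v=7: a=7^-4·(≡2), b=7^-4·(≡4) mod 7; (2|7)=+1, (4|7)=+1; (−1)^{-4·-4·3}·(+1)^-4·(+1)^-4 = +1.
(-16813, -145 / ℚ) ramifies at {2, 5, 43, ∞}: a division algebra.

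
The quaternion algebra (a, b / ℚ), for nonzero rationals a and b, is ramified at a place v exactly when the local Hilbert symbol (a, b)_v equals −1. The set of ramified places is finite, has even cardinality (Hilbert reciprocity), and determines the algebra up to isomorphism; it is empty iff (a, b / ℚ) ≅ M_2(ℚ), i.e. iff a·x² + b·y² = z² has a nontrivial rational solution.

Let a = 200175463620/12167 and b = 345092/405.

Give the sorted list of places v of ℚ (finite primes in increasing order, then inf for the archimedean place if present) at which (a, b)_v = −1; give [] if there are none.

[23, 43]

Mod squares: a ≡ 5058735, b ≡ 3565. Check v ∈ {∞, 2, 3, 5, 11, 23, 31, 43, 53}.
v=31: a=31^1·(≡20), b=31^1·(≡17) mod 31; (20|31)=+1, (17|31)=-1; (−1)^{1·1·15}·(+1)^1·(-1)^1 = +1.
v=∞: 5058735 > 0 and 3565 > 0  ⇒  (a,b)_∞ = +1.
v=2: v_2(a)=2, v_2(b)=2; units ≡ 7, 5 (mod 8); ε·ε+αω+βω = 1·0+2·1+2·0 ≡ 0  ⇒  (a,b)_2 = +1.
v=23: a=23^-3·(≡22), b=23^1·(≡17) mod 23; (22|23)=-1, (17|23)=-1; (−1)^{-3·1·11}·(-1)^1·(-1)^-3 = -1.
v=5: a=5^1·(≡2), b=5^-1·(≡2) mod 5; (2|5)=-1, (2|5)=-1; (−1)^{1·-1·2}·(-1)^-1·(-1)^1 = +1.
v=53: a=53^2·(≡52), b=53^0·(≡33) mod 53; (52|53)=+1, (33|53)=-1; (−1)^{2·0·26}·(+1)^0·(-1)^2 = +1.
v=11: a=11^1·(≡6), b=11^2·(≡4) mod 11; (6|11)=-1, (4|11)=+1; (−1)^{1·2·5}·(-1)^2·(+1)^1 = +1.
v=43: a=43^1·(≡21), b=43^0·(≡32) mod 43; (21|43)=+1, (32|43)=-1; (−1)^{1·0·21}·(+1)^0·(-1)^1 = -1.
v=3: a=3^5·(≡2), b=3^-4·(≡1) mod 3; (2|3)=-1, (1|3)=+1; (−1)^{5·-4·1}·(-1)^-4·(+1)^5 = +1.
(5058735, 3565 / ℚ) ramifies at {23, 43}: a division algebra.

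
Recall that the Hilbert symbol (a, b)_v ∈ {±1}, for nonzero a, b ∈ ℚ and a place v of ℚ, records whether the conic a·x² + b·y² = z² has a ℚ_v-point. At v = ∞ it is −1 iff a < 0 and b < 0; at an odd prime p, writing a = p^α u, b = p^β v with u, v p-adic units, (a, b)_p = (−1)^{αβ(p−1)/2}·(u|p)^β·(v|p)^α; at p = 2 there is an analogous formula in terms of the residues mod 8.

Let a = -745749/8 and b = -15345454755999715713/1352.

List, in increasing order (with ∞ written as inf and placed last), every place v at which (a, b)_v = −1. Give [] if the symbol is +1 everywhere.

(a, b) ≡ (-165722, -6131714) mod (ℚ^×)²; places V = {2, 3, 13, 37, 41, 43, 47, ∞}.
(a,b)_47: α=1, u≡20; β=3, v≡40 (mod 47); (20|47)=-1, (40|47)=-1; sign (−1)^1·-1^3·-1^1 = -1.
(a,b)_41: α=1, u≡7; β=3, v≡11 (mod 41); (7|41)=-1, (11|41)=-1; sign (−1)^0·-1^3·-1^1 = +1.
(a,b)_2: α=-3, β=-3; u≡3, v≡7 (mod 8); ε(u)ε(v)=1·1, αω(v)=-3·0, βω(u)=-3·1; sum ≡ 0  ⇒  +1.
(a,b)_3: α=2, u≡1; β=6, v≡1 (mod 3); (1|3)=+1, (1|3)=+1; sign (−1)^0·+1^6·+1^2 = +1.
(a,b)_43: α=1, u≡9; β=3, v≡2 (mod 43); (9|43)=+1, (2|43)=-1; sign (−1)^1·+1^3·-1^1 = +1.
(a,b)_∞: sgn(-165722)=−, sgn(-6131714)=−, so -1.
(a,b)_13: α=0, u≡6; β=-2, v≡3 (mod 13); (6|13)=-1, (3|13)=+1; sign (−1)^0·-1^-2·+1^0 = +1.
(a,b)_37: α=0, u≡26; β=1, v≡33 (mod 37); (26|37)=+1, (33|37)=+1; sign (−1)^0·+1^1·+1^0 = +1.
Ram(-165722, -6131714) = {47, ∞}; no ℚ_47-point on the conic.

[47, inf]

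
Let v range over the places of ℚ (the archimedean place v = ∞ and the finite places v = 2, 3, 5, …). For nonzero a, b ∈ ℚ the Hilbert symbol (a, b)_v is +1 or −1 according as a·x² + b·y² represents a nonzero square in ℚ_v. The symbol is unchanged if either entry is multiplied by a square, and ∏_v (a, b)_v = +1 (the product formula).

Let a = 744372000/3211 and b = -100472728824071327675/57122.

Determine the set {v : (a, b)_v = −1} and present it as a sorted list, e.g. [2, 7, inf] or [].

[19, 23, 29, 31]

(a, b) ≡ (3928630, -27094) mod (ℚ^×)²; places V = {2, 3, 5, 7, 13, 17, 19, 23, 29, 31, ∞}.
(a,b)_5: α=3, u≡1; β=2, v≡4 (mod 5); (1|5)=+1, (4|5)=+1; sign (−1)^0·+1^2·+1^3 = +1.
(a,b)_19: α=-1, u≡3; β=1, v≡13 (mod 19); (3|19)=-1, (13|19)=-1; sign (−1)^1·-1^1·-1^-1 = -1.
(a,b)_2: α=5, β=-1; u≡3, v≡5 (mod 8); ε(u)ε(v)=1·0, αω(v)=5·1, βω(u)=-1·1; sum ≡ 0  ⇒  +1.
(a,b)_23: α=1, u≡4; β=3, v≡4 (mod 23); (4|23)=+1, (4|23)=+1; sign (−1)^1·+1^3·+1^1 = -1.
(a,b)_17: α=0, u≡15; β=2, v≡1 (mod 17); (15|17)=+1, (1|17)=+1; sign (−1)^0·+1^2·+1^0 = +1.
(a,b)_3: α=2, u≡1; β=0, v≡2 (mod 3); (1|3)=+1, (2|3)=-1; sign (−1)^0·+1^0·-1^2 = +1.
(a,b)_7: α=0, u≡3; β=4, v≡6 (mod 7); (3|7)=-1, (6|7)=-1; sign (−1)^0·-1^4·-1^0 = +1.
(a,b)_29: α=1, u≡2; β=2, v≡12 (mod 29); (2|29)=-1, (12|29)=-1; sign (−1)^0·-1^2·-1^1 = -1.
(a,b)_31: α=1, u≡8; β=3, v≡16 (mod 31); (8|31)=+1, (16|31)=+1; sign (−1)^1·+1^3·+1^1 = -1.
(a,b)_13: α=-2, u≡10; β=-4, v≡5 (mod 13); (10|13)=+1, (5|13)=-1; sign (−1)^0·+1^-4·-1^-2 = +1.
(a,b)_∞: sgn(3928630)=+, sgn(-27094)=−, so +1.
(3928630, -27094 / ℚ) ramifies at {19, 23, 29, 31}: a division algebra.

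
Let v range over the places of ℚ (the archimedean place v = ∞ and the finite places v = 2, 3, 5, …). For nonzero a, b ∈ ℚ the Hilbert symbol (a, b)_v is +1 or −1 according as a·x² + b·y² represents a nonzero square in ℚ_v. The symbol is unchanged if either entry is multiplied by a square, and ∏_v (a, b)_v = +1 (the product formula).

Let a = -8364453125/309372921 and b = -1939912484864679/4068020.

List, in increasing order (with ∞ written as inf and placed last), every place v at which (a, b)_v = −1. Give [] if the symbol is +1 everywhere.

[5, 17, 19, 23, 29, inf]

Mod squares: a ≡ -437, b ≡ -33393355. Check v ∈ {∞, 2, 3, 5, 7, 11, 13, 17, 19, 23, 29, 31, 41}.
v=13: a=13^-2·(≡11), b=13^2·(≡7) mod 13; (11|13)=-1, (7|13)=-1; (−1)^{-2·2·6}·(-1)^2·(-1)^-2 = +1.
v=17: a=17^0·(≡5), b=17^1·(≡8) mod 17; (5|17)=-1, (8|17)=+1; (−1)^{0·1·8}·(-1)^1·(+1)^0 = -1.
v=5: a=5^8·(≡2), b=5^-1·(≡4) mod 5; (2|5)=-1, (4|5)=+1; (−1)^{8·-1·2}·(-1)^-1·(+1)^8 = -1.
v=19: a=19^1·(≡15), b=19^3·(≡14) mod 19; (15|19)=-1, (14|19)=-1; (−1)^{1·3·9}·(-1)^3·(-1)^1 = -1.
v=31: a=31^0·(≡10), b=31^1·(≡16) mod 31; (10|31)=+1, (16|31)=+1; (−1)^{0·1·15}·(+1)^1·(+1)^0 = +1.
v=29: a=29^0·(≡17), b=29^1·(≡11) mod 29; (17|29)=-1, (11|29)=-1; (−1)^{0·1·14}·(-1)^1·(-1)^0 = -1.
v=11: a=11^-2·(≡1), b=11^-2·(≡4) mod 11; (1|11)=+1, (4|11)=+1; (−1)^{-2·-2·5}·(+1)^-2·(+1)^-2 = +1.
v=2: v_2(a)=0, v_2(b)=-2; units ≡ 3, 5 (mod 8); ε·ε+αω+βω = 1·0+0·1+-2·1 ≡ 0  ⇒  (a,b)_2 = +1.
v=3: a=3^-2·(≡1), b=3^2·(≡2) mod 3; (1|3)=+1, (2|3)=-1; (−1)^{-2·2·1}·(+1)^2·(-1)^-2 = +1.
v=∞: -437 < 0 and -33393355 < 0  ⇒  (a,b)_∞ = -1.
v=7: a=7^2·(≡4), b=7^0·(≡5) mod 7; (4|7)=+1, (5|7)=-1; (−1)^{2·0·3}·(+1)^0·(-1)^2 = +1.
v=41: a=41^-2·(≡35), b=41^-2·(≡38) mod 41; (35|41)=-1, (38|41)=-1; (−1)^{-2·-2·20}·(-1)^-2·(-1)^-2 = +1.
v=23: a=23^1·(≡13), b=23^3·(≡18) mod 23; (13|23)=+1, (18|23)=+1; (−1)^{1·3·11}·(+1)^3·(+1)^1 = -1.
Ram(-437, -33393355) = {5, 17, 19, 23, 29, ∞}; no ℚ_5-point on the conic.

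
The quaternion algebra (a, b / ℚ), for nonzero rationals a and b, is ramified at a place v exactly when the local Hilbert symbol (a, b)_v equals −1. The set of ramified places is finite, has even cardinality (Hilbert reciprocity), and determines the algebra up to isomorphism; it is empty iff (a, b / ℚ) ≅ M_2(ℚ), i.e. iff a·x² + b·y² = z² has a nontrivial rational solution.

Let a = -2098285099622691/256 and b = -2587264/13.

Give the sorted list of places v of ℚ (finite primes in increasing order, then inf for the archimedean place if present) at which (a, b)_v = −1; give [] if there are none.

[2, 3, 13, 17, 41, inf]

Mod squares: a ≡ -2139, b ≡ -525538. Check v ∈ {∞, 2, 3, 7, 13, 17, 23, 29, 31, 41}.
v=3: a=3^1·(≡1), b=3^0·(≡2) mod 3; (1|3)=+1, (2|3)=-1; (−1)^{1·0·1}·(+1)^0·(-1)^1 = -1.
v=17: a=17^2·(≡12), b=17^1·(≡2) mod 17; (12|17)=-1, (2|17)=+1; (−1)^{2·1·8}·(-1)^1·(+1)^2 = -1.
v=13: a=13^0·(≡11), b=13^-1·(≡9) mod 13; (11|13)=-1, (9|13)=+1; (−1)^{0·-1·6}·(-1)^-1·(+1)^0 = -1.
v=23: a=23^1·(≡21), b=23^0·(≡4) mod 23; (21|23)=-1, (4|23)=+1; (−1)^{1·0·11}·(-1)^0·(+1)^1 = +1.
v=29: a=29^2·(≡20), b=29^1·(≡8) mod 29; (20|29)=+1, (8|29)=-1; (−1)^{2·1·14}·(+1)^1·(-1)^2 = +1.
v=7: a=7^4·(≡5), b=7^0·(≡1) mod 7; (5|7)=-1, (1|7)=+1; (−1)^{4·0·3}·(-1)^0·(+1)^4 = +1.
v=31: a=31^1·(≡11), b=31^0·(≡14) mod 31; (11|31)=-1, (14|31)=+1; (−1)^{1·0·15}·(-1)^0·(+1)^1 = +1.
v=∞: -2139 < 0 and -525538 < 0  ⇒  (a,b)_∞ = -1.
v=41: a=41^2·(≡29), b=41^1·(≡28) mod 41; (29|41)=-1, (28|41)=-1; (−1)^{2·1·20}·(-1)^1·(-1)^2 = -1.
v=2: v_2(a)=-8, v_2(b)=7; units ≡ 5, 7 (mod 8); ε·ε+αω+βω = 0·1+-8·0+7·1 ≡ 1  ⇒  (a,b)_2 = -1.
(-2139, -525538 / ℚ) ramifies at {2, 3, 13, 17, 41, ∞}: a division algebra.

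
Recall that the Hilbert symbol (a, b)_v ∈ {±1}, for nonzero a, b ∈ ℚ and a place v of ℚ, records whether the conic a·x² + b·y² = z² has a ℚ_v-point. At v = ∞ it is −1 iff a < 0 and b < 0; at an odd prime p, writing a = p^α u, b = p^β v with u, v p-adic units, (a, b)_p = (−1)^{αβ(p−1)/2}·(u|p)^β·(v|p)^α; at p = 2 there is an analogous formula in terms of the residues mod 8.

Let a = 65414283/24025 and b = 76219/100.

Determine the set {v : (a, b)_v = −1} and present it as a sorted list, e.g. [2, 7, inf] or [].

Mod squares: a ≡ 627, b ≡ 451. Check v ∈ {∞, 2, 3, 5, 11, 13, 17, 19, 31, 41}.
v=11: a=11^1·(≡10), b=11^1·(≡10) mod 11; (10|11)=-1, (10|11)=-1; (−1)^{1·1·5}·(-1)^1·(-1)^1 = -1.
v=41: a=41^0·(≡28), b=41^1·(≡19) mod 41; (28|41)=-1, (19|41)=-1; (−1)^{0·1·20}·(-1)^1·(-1)^0 = -1.
v=19: a=19^3·(≡2), b=19^0·(≡2) mod 19; (2|19)=-1, (2|19)=-1; (−1)^{3·0·9}·(-1)^0·(-1)^3 = -1.
v=17: a=17^2·(≡15), b=17^0·(≡13) mod 17; (15|17)=+1, (13|17)=+1; (−1)^{2·0·8}·(+1)^0·(+1)^2 = +1.
v=∞: 627 > 0 and 451 > 0  ⇒  (a,b)_∞ = +1.
v=2: v_2(a)=0, v_2(b)=-2; units ≡ 3, 3 (mod 8); ε·ε+αω+βω = 1·1+0·1+-2·1 ≡ 1  ⇒  (a,b)_2 = -1.
v=13: a=13^0·(≡12), b=13^2·(≡1) mod 13; (12|13)=+1, (1|13)=+1; (−1)^{0·2·6}·(+1)^2·(+1)^0 = +1.
v=5: a=5^-2·(≡3), b=5^-2·(≡1) mod 5; (3|5)=-1, (1|5)=+1; (−1)^{-2·-2·2}·(-1)^-2·(+1)^-2 = +1.
v=3: a=3^1·(≡2), b=3^0·(≡1) mod 3; (2|3)=-1, (1|3)=+1; (−1)^{1·0·1}·(-1)^0·(+1)^1 = +1.
v=31: a=31^-2·(≡25), b=31^0·(≡3) mod 31; (25|31)=+1, (3|31)=-1; (−1)^{-2·0·15}·(+1)^0·(-1)^-2 = +1.
(627, 451 / ℚ) ramifies at {2, 11, 19, 41}: a division algebra.

[2, 11, 19, 41]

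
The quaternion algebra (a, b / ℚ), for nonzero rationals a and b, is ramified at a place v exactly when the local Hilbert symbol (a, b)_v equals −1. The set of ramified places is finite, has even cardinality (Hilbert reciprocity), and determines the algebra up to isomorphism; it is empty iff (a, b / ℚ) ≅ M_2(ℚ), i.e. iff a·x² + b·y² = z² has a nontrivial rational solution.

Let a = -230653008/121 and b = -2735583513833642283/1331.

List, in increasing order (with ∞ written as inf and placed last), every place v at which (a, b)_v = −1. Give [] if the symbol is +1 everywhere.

[2, 11, 17, inf]

(a, b) ≡ (-493, -2233) mod (ℚ^×)²; places V = {2, 3, 7, 11, 17, 19, 29, ∞}.
(a,b)_29: α=1, u≡15; β=3, v≡2 (mod 29); (15|29)=-1, (2|29)=-1; sign (−1)^0·-1^3·-1^1 = +1.
(a,b)_3: α=4, u≡2; β=12, v≡2 (mod 3); (2|3)=-1, (2|3)=-1; sign (−1)^0·-1^12·-1^4 = +1.
(a,b)_17: α=1, u≡6; β=4, v≡12 (mod 17); (6|17)=-1, (12|17)=-1; sign (−1)^0·-1^4·-1^1 = -1.
(a,b)_11: α=-2, u≡8; β=-3, v≡2 (mod 11); (8|11)=-1, (2|11)=-1; sign (−1)^0·-1^-3·-1^-2 = -1.
(a,b)_∞: sgn(-493)=−, sgn(-2233)=−, so -1.
(a,b)_7: α=0, u≡1; β=1, v≡5 (mod 7); (1|7)=+1, (5|7)=-1; sign (−1)^0·+1^1·-1^0 = +1.
(a,b)_2: α=4, β=0; u≡3, v≡7 (mod 8); ε(u)ε(v)=1·1, αω(v)=4·0, βω(u)=0·1; sum ≡ 1  ⇒  -1.
(a,b)_19: α=2, u≡6; β=2, v≡17 (mod 19); (6|19)=+1, (17|19)=+1; sign (−1)^0·+1^2·+1^2 = +1.
(-493, -2233 / ℚ) ramifies at {2, 11, 17, ∞}: a division algebra.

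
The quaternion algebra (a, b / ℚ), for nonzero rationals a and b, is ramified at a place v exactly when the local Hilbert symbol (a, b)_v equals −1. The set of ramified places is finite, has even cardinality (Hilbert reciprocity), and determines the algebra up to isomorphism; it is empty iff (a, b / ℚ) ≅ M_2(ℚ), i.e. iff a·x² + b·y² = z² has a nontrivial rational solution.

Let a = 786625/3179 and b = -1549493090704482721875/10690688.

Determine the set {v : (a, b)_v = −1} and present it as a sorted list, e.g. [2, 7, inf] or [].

[2, 7]

Mod squares: a ≡ 346115, b ≡ -310. Check v ∈ {∞, 2, 3, 5, 7, 11, 17, 29, 31}.
v=7: a=7^1·(≡4), b=7^4·(≡3) mod 7; (4|7)=+1, (3|7)=-1; (−1)^{1·4·3}·(+1)^4·(-1)^1 = -1.
v=2: v_2(a)=0, v_2(b)=-7; units ≡ 3, 5 (mod 8); ε·ε+αω+βω = 1·0+0·1+-7·1 ≡ 1  ⇒  (a,b)_2 = -1.
v=11: a=11^-1·(≡5), b=11^2·(≡3) mod 11; (5|11)=+1, (3|11)=+1; (−1)^{-1·2·5}·(+1)^2·(+1)^-1 = +1.
v=∞: 346115 > 0 and -310 < 0  ⇒  (a,b)_∞ = +1.
v=29: a=29^1·(≡7), b=29^4·(≡28) mod 29; (7|29)=+1, (28|29)=+1; (−1)^{1·4·14}·(+1)^4·(+1)^1 = +1.
v=3: a=3^0·(≡2), b=3^4·(≡2) mod 3; (2|3)=-1, (2|3)=-1; (−1)^{0·4·1}·(-1)^4·(-1)^0 = +1.
v=31: a=31^1·(≡1), b=31^3·(≡23) mod 31; (1|31)=+1, (23|31)=-1; (−1)^{1·3·15}·(+1)^3·(-1)^1 = +1.
v=5: a=5^3·(≡2), b=5^5·(≡3) mod 5; (2|5)=-1, (3|5)=-1; (−1)^{3·5·2}·(-1)^5·(-1)^3 = +1.
v=17: a=17^-2·(≡14), b=17^-4·(≡4) mod 17; (14|17)=-1, (4|17)=+1; (−1)^{-2·-4·8}·(-1)^-4·(+1)^-2 = +1.
|Ram(346115, -310)| = 2, even; anisotropic at {2, 7}.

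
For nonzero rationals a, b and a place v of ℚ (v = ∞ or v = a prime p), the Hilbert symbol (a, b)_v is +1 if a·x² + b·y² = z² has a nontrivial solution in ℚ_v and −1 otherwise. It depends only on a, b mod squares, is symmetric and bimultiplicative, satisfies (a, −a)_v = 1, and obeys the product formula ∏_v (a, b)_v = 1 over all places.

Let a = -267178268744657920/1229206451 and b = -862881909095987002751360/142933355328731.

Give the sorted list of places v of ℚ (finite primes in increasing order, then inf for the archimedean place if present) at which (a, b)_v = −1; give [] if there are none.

Mod squares: a ≡ -657305, b ≡ -1314610. Check v ∈ {∞, 2, 5, 11, 13, 17, 19, 23, 31, 37}.
v=5: a=5^1·(≡1), b=5^1·(≡3) mod 5; (1|5)=+1, (3|5)=-1; (−1)^{1·1·2}·(+1)^1·(-1)^1 = -1.
v=37: a=37^1·(≡35), b=37^1·(≡16) mod 37; (35|37)=-1, (16|37)=+1; (−1)^{1·1·18}·(-1)^1·(+1)^1 = -1.
v=23: a=23^2·(≡8), b=23^4·(≡18) mod 23; (8|23)=+1, (18|23)=+1; (−1)^{2·4·11}·(+1)^4·(+1)^2 = +1.
v=31: a=31^-4·(≡2), b=31^-6·(≡18) mod 31; (2|31)=+1, (18|31)=+1; (−1)^{-4·-6·15}·(+1)^-6·(+1)^-4 = +1.
v=∞: -657305 < 0 and -1314610 < 0  ⇒  (a,b)_∞ = -1.
v=19: a=19^1·(≡4), b=19^1·(≡12) mod 19; (4|19)=+1, (12|19)=-1; (−1)^{1·1·9}·(+1)^1·(-1)^1 = +1.
v=11: a=11^-3·(≡2), b=11^-5·(≡9) mod 11; (2|11)=-1, (9|11)=+1; (−1)^{-3·-5·5}·(-1)^-5·(+1)^-3 = +1.
v=13: a=13^4·(≡12), b=13^6·(≡11) mod 13; (12|13)=+1, (11|13)=-1; (−1)^{4·6·6}·(+1)^6·(-1)^4 = +1.
v=2: v_2(a)=10, v_2(b)=7; units ≡ 7, 7 (mod 8); ε·ε+αω+βω = 1·1+10·0+7·0 ≡ 1  ⇒  (a,b)_2 = -1.
v=17: a=17^3·(≡12), b=17^5·(≡14) mod 17; (12|17)=-1, (14|17)=-1; (−1)^{3·5·8}·(-1)^5·(-1)^3 = +1.
Ram(-657305, -1314610) = {2, 5, 37, ∞}; no ℚ_2-point on the conic.

[2, 5, 37, inf]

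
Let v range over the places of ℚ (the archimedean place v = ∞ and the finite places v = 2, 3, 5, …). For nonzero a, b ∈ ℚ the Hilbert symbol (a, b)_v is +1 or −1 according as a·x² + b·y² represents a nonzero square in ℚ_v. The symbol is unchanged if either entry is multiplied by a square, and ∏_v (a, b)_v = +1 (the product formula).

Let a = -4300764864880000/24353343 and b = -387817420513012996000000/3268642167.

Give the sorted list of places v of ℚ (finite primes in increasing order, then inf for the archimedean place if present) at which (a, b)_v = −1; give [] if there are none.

(a, b) ≡ (-41354, -7) mod (ℚ^×)²; places V = {2, 3, 5, 7, 11, 19, 23, 29, 31, 37, ∞}.
(a,b)_29: α=1, u≡22; β=2, v≡13 (mod 29); (22|29)=+1, (13|29)=+1; sign (−1)^0·+1^2·+1^1 = +1.
(a,b)_31: α=1, u≡21; β=2, v≡12 (mod 31); (21|31)=-1, (12|31)=-1; sign (−1)^0·-1^2·-1^1 = -1.
(a,b)_∞: sgn(-41354)=−, sgn(-7)=−, so -1.
(a,b)_5: α=4, u≡4; β=6, v≡3 (mod 5); (4|5)=+1, (3|5)=-1; sign (−1)^0·+1^6·-1^4 = +1.
(a,b)_3: α=-2, u≡1; β=-4, v≡2 (mod 3); (1|3)=+1, (2|3)=-1; sign (−1)^0·+1^-4·-1^-2 = +1.
(a,b)_19: α=2, u≡1; β=0, v≡18 (mod 19); (1|19)=+1, (18|19)=-1; sign (−1)^0·+1^0·-1^2 = +1.
(a,b)_23: α=-1, u≡7; β=2, v≡13 (mod 23); (7|23)=-1, (13|23)=+1; sign (−1)^0·-1^2·+1^-1 = +1.
(a,b)_2: α=7, β=8; u≡3, v≡1 (mod 8); ε(u)ε(v)=1·0, αω(v)=7·0, βω(u)=8·1; sum ≡ 0  ⇒  +1.
(a,b)_7: α=-6, u≡2; β=-9, v≡3 (mod 7); (2|7)=+1, (3|7)=-1; sign (−1)^0·+1^-9·-1^-6 = +1.
(a,b)_11: α=2, u≡8; β=2, v≡9 (mod 11); (8|11)=-1, (9|11)=+1; sign (−1)^0·-1^2·+1^2 = +1.
(a,b)_37: α=2, u≡36; β=4, v≡11 (mod 37); (36|37)=+1, (11|37)=+1; sign (−1)^0·+1^4·+1^2 = +1.
Ram(-41354, -7) = {31, ∞}; no ℚ_31-point on the conic.

[31, inf]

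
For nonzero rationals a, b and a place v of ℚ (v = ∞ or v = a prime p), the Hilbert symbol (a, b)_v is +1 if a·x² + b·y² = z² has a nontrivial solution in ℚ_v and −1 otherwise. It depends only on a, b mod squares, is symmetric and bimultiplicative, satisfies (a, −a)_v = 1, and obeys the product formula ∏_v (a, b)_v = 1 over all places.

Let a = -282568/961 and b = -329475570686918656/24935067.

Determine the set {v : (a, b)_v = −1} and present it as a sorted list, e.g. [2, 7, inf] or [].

(a, b) ≡ (-418, -462) mod (ℚ^×)²; places V = {2, 3, 7, 11, 13, 19, 31, ∞}.
(a,b)_∞: sgn(-418)=−, sgn(-462)=−, so -1.
(a,b)_2: α=3, β=15; u≡7, v≡1 (mod 8); ε(u)ε(v)=1·0, αω(v)=3·0, βω(u)=15·0; sum ≡ 0  ⇒  +1.
(a,b)_11: α=1, u≡2; β=3, v≡7 (mod 11); (2|11)=-1, (7|11)=-1; sign (−1)^1·-1^3·-1^1 = -1.
(a,b)_31: α=-2, u≡28; β=-4, v≡11 (mod 31); (28|31)=+1, (11|31)=-1; sign (−1)^0·+1^-4·-1^-2 = +1.
(a,b)_3: α=0, u≡2; β=-3, v≡2 (mod 3); (2|3)=-1, (2|3)=-1; sign (−1)^0·-1^-3·-1^0 = -1.
(a,b)_13: α=2, u≡8; β=2, v≡7 (mod 13); (8|13)=-1, (7|13)=-1; sign (−1)^0·-1^2·-1^2 = +1.
(a,b)_7: α=0, u≡4; β=3, v≡4 (mod 7); (4|7)=+1, (4|7)=+1; sign (−1)^0·+1^3·+1^0 = +1.
(a,b)_19: α=1, u≡16; β=4, v≡14 (mod 19); (16|19)=+1, (14|19)=-1; sign (−1)^0·+1^4·-1^1 = -1.
Ram(-418, -462) = {3, 11, 19, ∞}; no ℚ_3-point on the conic.

[3, 11, 19, inf]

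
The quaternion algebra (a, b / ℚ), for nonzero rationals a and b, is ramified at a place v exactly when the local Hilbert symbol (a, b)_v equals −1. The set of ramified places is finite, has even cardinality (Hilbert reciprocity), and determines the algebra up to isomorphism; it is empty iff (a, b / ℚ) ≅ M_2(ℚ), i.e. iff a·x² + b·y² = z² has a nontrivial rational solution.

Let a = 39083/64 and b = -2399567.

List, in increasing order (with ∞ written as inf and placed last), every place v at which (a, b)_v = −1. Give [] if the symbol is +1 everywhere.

Mod squares: a ≡ 323, b ≡ -23. Check v ∈ {∞, 2, 11, 17, 19, 23}.
v=2: v_2(a)=-6, v_2(b)=0; units ≡ 3, 1 (mod 8); ε·ε+αω+βω = 1·0+-6·0+0·1 ≡ 0  ⇒  (a,b)_2 = +1.
v=∞: 323 > 0 and -23 < 0  ⇒  (a,b)_∞ = +1.
v=23: a=23^0·(≡8), b=23^1·(≡22) mod 23; (8|23)=+1, (22|23)=-1; (−1)^{0·1·11}·(+1)^1·(-1)^0 = +1.
v=17: a=17^1·(≡16), b=17^2·(≡10) mod 17; (16|17)=+1, (10|17)=-1; (−1)^{1·2·8}·(+1)^2·(-1)^1 = -1.
v=11: a=11^2·(≡9), b=11^0·(≡6) mod 11; (9|11)=+1, (6|11)=-1; (−1)^{2·0·5}·(+1)^0·(-1)^2 = +1.
v=19: a=19^1·(≡17), b=19^2·(≡3) mod 19; (17|19)=+1, (3|19)=-1; (−1)^{1·2·9}·(+1)^2·(-1)^1 = -1.
|Ram(323, -23)| = 2, even; anisotropic at {17, 19}.

[17, 19]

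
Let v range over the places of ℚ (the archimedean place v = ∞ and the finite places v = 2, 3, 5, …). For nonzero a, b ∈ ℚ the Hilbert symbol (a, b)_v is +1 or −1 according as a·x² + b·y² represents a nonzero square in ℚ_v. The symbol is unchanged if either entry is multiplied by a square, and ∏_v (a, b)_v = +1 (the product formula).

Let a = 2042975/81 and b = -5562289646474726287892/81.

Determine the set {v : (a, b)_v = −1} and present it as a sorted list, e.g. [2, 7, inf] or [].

[2, 11, 19, 23]

Mod squares: a ≡ 81719, b ≡ -77. Check v ∈ {∞, 2, 3, 5, 7, 11, 17, 19, 23}.
v=17: a=17^1·(≡8), b=17^4·(≡8) mod 17; (8|17)=+1, (8|17)=+1; (−1)^{1·4·8}·(+1)^4·(+1)^1 = +1.
v=7: a=7^0·(≡1), b=7^3·(≡5) mod 7; (1|7)=+1, (5|7)=-1; (−1)^{0·3·3}·(+1)^3·(-1)^0 = +1.
v=∞: 81719 > 0 and -77 < 0  ⇒  (a,b)_∞ = +1.
v=11: a=11^1·(≡3), b=11^3·(≡5) mod 11; (3|11)=+1, (5|11)=+1; (−1)^{1·3·5}·(+1)^3·(+1)^1 = -1.
v=2: v_2(a)=0, v_2(b)=2; units ≡ 7, 3 (mod 8); ε·ε+αω+βω = 1·1+0·1+2·0 ≡ 1  ⇒  (a,b)_2 = -1.
v=19: a=19^1·(≡16), b=19^4·(≡14) mod 19; (16|19)=+1, (14|19)=-1; (−1)^{1·4·9}·(+1)^4·(-1)^1 = -1.
v=3: a=3^-4·(≡2), b=3^-4·(≡1) mod 3; (2|3)=-1, (1|3)=+1; (−1)^{-4·-4·1}·(-1)^-4·(+1)^-4 = +1.
v=5: a=5^2·(≡4), b=5^0·(≡3) mod 5; (4|5)=+1, (3|5)=-1; (−1)^{2·0·2}·(+1)^0·(-1)^2 = +1.
v=23: a=23^1·(≡21), b=23^4·(≡21) mod 23; (21|23)=-1, (21|23)=-1; (−1)^{1·4·11}·(-1)^4·(-1)^1 = -1.
|Ram(81719, -77)| = 4, even; anisotropic at {2, 11, 19, 23}.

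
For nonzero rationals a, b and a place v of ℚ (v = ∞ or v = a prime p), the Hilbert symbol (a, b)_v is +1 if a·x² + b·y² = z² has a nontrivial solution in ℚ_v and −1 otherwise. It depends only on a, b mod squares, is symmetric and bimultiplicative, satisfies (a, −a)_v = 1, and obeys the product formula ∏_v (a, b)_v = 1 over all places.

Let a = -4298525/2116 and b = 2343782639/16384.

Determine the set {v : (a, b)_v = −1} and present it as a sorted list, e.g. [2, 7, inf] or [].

[2, 17]

Mod squares: a ≡ -29, b ≡ 4430591. Check v ∈ {∞, 2, 5, 7, 11, 17, 19, 23, 29, 43}.
v=19: a=19^0·(≡5), b=19^1·(≡18) mod 19; (5|19)=+1, (18|19)=-1; (−1)^{0·1·9}·(+1)^1·(-1)^0 = +1.
v=∞: -29 < 0 and 4430591 > 0  ⇒  (a,b)_∞ = +1.
v=43: a=43^0·(≡11), b=43^1·(≡31) mod 43; (11|43)=+1, (31|43)=+1; (−1)^{0·1·21}·(+1)^1·(+1)^0 = +1.
v=17: a=17^0·(≡14), b=17^1·(≡2) mod 17; (14|17)=-1, (2|17)=+1; (−1)^{0·1·8}·(-1)^1·(+1)^0 = -1.
v=11: a=11^2·(≡4), b=11^1·(≡1) mod 11; (4|11)=+1, (1|11)=+1; (−1)^{2·1·5}·(+1)^1·(+1)^2 = +1.
v=7: a=7^2·(≡3), b=7^0·(≡4) mod 7; (3|7)=-1, (4|7)=+1; (−1)^{2·0·3}·(-1)^0·(+1)^2 = +1.
v=23: a=23^-2·(≡15), b=23^2·(≡4) mod 23; (15|23)=-1, (4|23)=+1; (−1)^{-2·2·11}·(-1)^2·(+1)^-2 = +1.
v=5: a=5^2·(≡4), b=5^0·(≡1) mod 5; (4|5)=+1, (1|5)=+1; (−1)^{2·0·2}·(+1)^0·(+1)^2 = +1.
v=2: v_2(a)=-2, v_2(b)=-14; units ≡ 3, 7 (mod 8); ε·ε+αω+βω = 1·1+-2·0+-14·1 ≡ 1  ⇒  (a,b)_2 = -1.
v=29: a=29^1·(≡6), b=29^1·(≡9) mod 29; (6|29)=+1, (9|29)=+1; (−1)^{1·1·14}·(+1)^1·(+1)^1 = +1.
Ram(-29, 4430591) = {2, 17}; no ℚ_2-point on the conic.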